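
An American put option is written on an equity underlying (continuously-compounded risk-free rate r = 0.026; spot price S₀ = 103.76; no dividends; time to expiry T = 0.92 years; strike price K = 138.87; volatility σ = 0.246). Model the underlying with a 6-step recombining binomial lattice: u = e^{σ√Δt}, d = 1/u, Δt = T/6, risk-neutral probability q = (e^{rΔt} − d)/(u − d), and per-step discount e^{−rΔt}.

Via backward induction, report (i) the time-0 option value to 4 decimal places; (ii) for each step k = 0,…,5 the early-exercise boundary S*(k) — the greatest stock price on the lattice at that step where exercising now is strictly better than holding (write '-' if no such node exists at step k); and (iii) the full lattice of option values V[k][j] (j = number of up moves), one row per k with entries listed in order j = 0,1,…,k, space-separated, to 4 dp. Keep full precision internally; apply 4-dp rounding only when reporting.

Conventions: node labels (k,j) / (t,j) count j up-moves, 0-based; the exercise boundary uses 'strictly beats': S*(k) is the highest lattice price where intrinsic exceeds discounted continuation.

price = 35.3347
boundary = - 94.2313 103.7600 94.2313 103.7600 114.2523
tree:
35.3347
44.6387 26.1889
53.2923 35.1100 17.3578
61.1513 44.6387 25.3107 9.4368
68.2885 53.2923 35.1100 15.5824 3.2839
74.7703 61.1513 44.6387 24.6177 6.5500 0.0000
80.6568 68.2885 53.2923 35.1100 13.0645 0.0000 0.0000

params: Δt=0.15333 u=1.10112 d=0.90817 q=0.49664 e^(-rΔt)=0.99602
t_6 payoffs: 80.6568 68.2885 53.2923 35.1100 13.0645 0.0000 0.0000
t_5: node(5,0) S=64.0997 payoff=74.7703 vs cont=74.2178 → 74.7703 [stop]  node(5,1) S=77.7187 payoff=61.1513 vs cont=60.5988 → 61.1513 [stop]  node(5,2) S=94.2313 payoff=44.6387 vs cont=44.0862 → 44.6387 [stop]  node(5,3) S=114.2523 payoff=24.6177 vs cont=24.0652 → 24.6177 [stop]  node(5,4) S=138.5270 payoff=0.3430 vs cont=6.5500 → 6.5500 [wait]  node(5,5) S=167.9593 payoff=0.0000 vs cont=0.0000 → 0.0000 [wait]  ⇒ S*(5)=114.2523
t_4: node(4,0) S=70.5815 payoff=68.2885 vs cont=67.7360 → 68.2885 [stop]  node(4,1) S=85.5777 payoff=53.2923 vs cont=52.7398 → 53.2923 [stop]  node(4,2) S=103.7600 payoff=35.1100 vs cont=34.5575 → 35.1100 [stop]  node(4,3) S=125.8055 payoff=13.0645 vs cont=15.5824 → 15.5824 [wait]  node(4,4) S=152.5349 payoff=0.0000 vs cont=3.2839 → 3.2839 [wait]  ⇒ S*(4)=103.7600
t_3: node(3,0) S=77.7187 payoff=61.1513 vs cont=60.5988 → 61.1513 [stop]  node(3,1) S=94.2313 payoff=44.6387 vs cont=44.0862 → 44.6387 [stop]  node(3,2) S=114.2523 payoff=24.6177 vs cont=25.3107 → 25.3107 [wait]  node(3,3) S=138.5270 payoff=0.3430 vs cont=9.4368 → 9.4368 [wait]  ⇒ S*(3)=94.2313
t_2: node(2,0) S=85.5777 payoff=53.2923 vs cont=52.7398 → 53.2923 [stop]  node(2,1) S=103.7600 payoff=35.1100 vs cont=34.9003 → 35.1100 [stop]  node(2,2) S=125.8055 payoff=13.0645 vs cont=17.3578 → 17.3578 [wait]  ⇒ S*(2)=103.7600
t_1: node(1,0) S=94.2313 payoff=44.6387 vs cont=44.0862 → 44.6387 [stop]  node(1,1) S=114.2523 payoff=24.6177 vs cont=26.1889 → 26.1889 [wait]  ⇒ S*(1)=94.2313
t_0: node(0,0) S=103.7600 payoff=35.1100 vs cont=35.3347 → 35.3347 [wait]  ⇒ S*(0)=-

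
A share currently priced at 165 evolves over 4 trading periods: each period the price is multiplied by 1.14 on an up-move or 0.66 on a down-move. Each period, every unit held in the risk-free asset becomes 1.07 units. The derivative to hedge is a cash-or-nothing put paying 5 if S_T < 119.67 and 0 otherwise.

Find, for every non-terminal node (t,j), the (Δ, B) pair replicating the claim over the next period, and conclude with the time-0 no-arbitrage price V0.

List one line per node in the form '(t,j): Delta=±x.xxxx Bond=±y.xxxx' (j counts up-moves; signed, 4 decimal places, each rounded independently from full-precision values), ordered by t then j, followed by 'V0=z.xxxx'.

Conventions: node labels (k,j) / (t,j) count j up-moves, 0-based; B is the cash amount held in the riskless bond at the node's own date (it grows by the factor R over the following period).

(0,0): Delta=-0.0164 Bond=3.1115
(1,0): Delta=-0.0610 Bond=8.1760
(1,1): Delta=-0.0121 Bond=2.5018
(2,0): Delta=0.0000 Bond=4.3672
(2,1): Delta=-0.0670 Bond=9.4964
(2,2): Delta=-0.0066 Bond=1.5126
(3,0): Delta=0.0000 Bond=4.6729
(3,1): Delta=0.0000 Bond=4.6729
(3,2): Delta=-0.0736 Bond=11.0981
(3,3): Delta=0.0000 Bond=0.0000
V0=0.3973

Under the risk-neutral measure, an up-move has probability p* = (R−d)/(u−d) = 0.8542 and values discount at R = 1.07.
Payoffs at expiry: V(4,0)=5.0000, V(4,1)=5.0000, V(4,2)=5.0000, V(4,3)=0.0000, V(4,4)=0.0000
  t=3,j=0: stock 47.4368 → up 54.0780 (V=5.0000), down 31.3083 (V=5.0000). Price 4.6729; hedge Δ=0.0000, bond B=4.6729.
  t=3,j=1: stock 81.9364 → up 93.4075 (V=5.0000), down 54.0780 (V=5.0000). Price 4.6729; hedge Δ=0.0000, bond B=4.6729.
  t=3,j=2: stock 141.5264 → up 161.3401 (V=0.0000), down 93.4075 (V=5.0000). Price 0.6815; hedge Δ=-0.0736, bond B=11.0981.
  t=3,j=3: stock 244.4548 → up 278.6784 (V=0.0000), down 161.3401 (V=0.0000). Price 0.0000; hedge Δ=0.0000, bond B=0.0000.
  t=2,j=0: stock 71.8740 → up 81.9364 (V=4.6729), down 47.4368 (V=4.6729). Price 4.3672; hedge Δ=0.0000, bond B=4.3672.
  t=2,j=1: stock 124.1460 → up 141.5264 (V=0.6815), down 81.9364 (V=4.6729). Price 1.1809; hedge Δ=-0.0670, bond B=9.4964.
  t=2,j=2: stock 214.4340 → up 244.4548 (V=0.0000), down 141.5264 (V=0.6815). Price 0.0929; hedge Δ=-0.0066, bond B=1.5126.
  t=1,j=0: stock 108.9000 → up 124.1460 (V=1.1809), down 71.8740 (V=4.3672). Price 1.5379; hedge Δ=-0.0610, bond B=8.1760.
  t=1,j=1: stock 188.1000 → up 214.4340 (V=0.0929), down 124.1460 (V=1.1809). Price 0.2351; hedge Δ=-0.0121, bond B=2.5018.
  t=0,j=0: stock 165.0000 → up 188.1000 (V=0.2351), down 108.9000 (V=1.5379). Price 0.3973; hedge Δ=-0.0164, bond B=3.1115.
Check: Δ(0,0)·S0 + B(0,0) = 0.3973 = V0.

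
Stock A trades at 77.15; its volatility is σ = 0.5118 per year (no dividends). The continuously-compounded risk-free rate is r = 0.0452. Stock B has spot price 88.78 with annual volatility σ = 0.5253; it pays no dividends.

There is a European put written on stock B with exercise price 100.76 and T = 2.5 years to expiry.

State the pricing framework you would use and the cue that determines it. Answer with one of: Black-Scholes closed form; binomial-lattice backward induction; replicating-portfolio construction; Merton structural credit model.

Key observation: the instrument is a plain European put (strike 100.76) on a lognormal asset; the exact continuous-time formula applies directly.

framework: Black-Scholes closed form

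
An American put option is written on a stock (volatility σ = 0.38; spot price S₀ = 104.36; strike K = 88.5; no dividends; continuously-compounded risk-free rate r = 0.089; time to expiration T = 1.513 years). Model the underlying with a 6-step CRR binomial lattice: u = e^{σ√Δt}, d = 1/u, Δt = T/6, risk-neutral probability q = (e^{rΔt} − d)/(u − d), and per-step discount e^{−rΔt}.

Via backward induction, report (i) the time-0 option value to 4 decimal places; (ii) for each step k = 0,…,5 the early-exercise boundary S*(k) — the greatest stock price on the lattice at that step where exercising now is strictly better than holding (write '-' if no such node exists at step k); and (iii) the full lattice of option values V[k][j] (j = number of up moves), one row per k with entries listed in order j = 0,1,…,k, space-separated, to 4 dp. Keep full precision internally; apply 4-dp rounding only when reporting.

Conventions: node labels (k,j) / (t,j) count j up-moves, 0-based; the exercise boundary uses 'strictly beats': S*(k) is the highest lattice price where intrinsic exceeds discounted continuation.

Δt=0.25217, u=1.21024, d=0.82628, q=0.51155, disc=e^(-rΔt)=0.97781
k=6 terminal: V=max(K-S,0) → 55.2878 39.8545 17.2494 0.0000 0.0000 0.0000 0.0000
k=5: j=0 S=40.1948 intr=48.3052 cont=46.3411 V=48.3052[EX]; j=1 S=58.8730 intr=29.6270 cont=27.6630 V=29.6270[EX]; j=2 S=86.2306 intr=2.2694 cont=8.2385 V=8.2385[hold]; j=3 S=126.3010 intr=0.0000 cont=0.0000 V=0.0000[hold]; j=4 S=184.9917 intr=0.0000 cont=0.0000 V=0.0000[hold]; j=5 S=270.9554 intr=0.0000 cont=0.0000 V=0.0000[hold]  S*(5)=58.8730
k=4: j=0 S=48.6455 intr=39.8545 cont=37.8904 V=39.8545[EX]; j=1 S=71.2506 intr=17.2494 cont=18.2710 V=18.2710[hold]; j=2 S=104.3600 intr=0.0000 cont=3.9348 V=3.9348[hold]; j=3 S=152.8550 intr=0.0000 cont=0.0000 V=0.0000[hold]; j=4 S=223.8850 intr=0.0000 cont=0.0000 V=0.0000[hold]  S*(4)=48.6455
k=3: j=0 S=58.8730 intr=29.6270 cont=28.1740 V=29.6270[EX]; j=1 S=86.2306 intr=2.2694 cont=10.6946 V=10.6946[hold]; j=2 S=126.3010 intr=0.0000 cont=1.8793 V=1.8793[hold]; j=3 S=184.9917 intr=0.0000 cont=0.0000 V=0.0000[hold]  S*(3)=58.8730
k=2: j=0 S=71.2506 intr=17.2494 cont=19.4996 V=19.4996[hold]; j=1 S=104.3600 intr=0.0000 cont=6.0479 V=6.0479[hold]; j=2 S=152.8550 intr=0.0000 cont=0.8976 V=0.8976[hold]  S*(2)=-
k=1: j=0 S=86.2306 intr=2.2694 cont=12.3383 V=12.3383[hold]; j=1 S=126.3010 intr=0.0000 cont=3.3375 V=3.3375[hold]  S*(1)=-
k=0: j=0 S=104.3600 intr=0.0000 cont=7.5623 V=7.5623[hold]  S*(0)=-

price = 7.5623
boundary = - - - 58.8730 48.6455 58.8730
tree:
7.5623
12.3383 3.3375
19.4996 6.0479 0.8976
29.6270 10.6946 1.8793 0.0000
39.8545 18.2710 3.9348 0.0000 0.0000
48.3052 29.6270 8.2385 0.0000 0.0000 0.0000
55.2878 39.8545 17.2494 0.0000 0.0000 0.0000 0.0000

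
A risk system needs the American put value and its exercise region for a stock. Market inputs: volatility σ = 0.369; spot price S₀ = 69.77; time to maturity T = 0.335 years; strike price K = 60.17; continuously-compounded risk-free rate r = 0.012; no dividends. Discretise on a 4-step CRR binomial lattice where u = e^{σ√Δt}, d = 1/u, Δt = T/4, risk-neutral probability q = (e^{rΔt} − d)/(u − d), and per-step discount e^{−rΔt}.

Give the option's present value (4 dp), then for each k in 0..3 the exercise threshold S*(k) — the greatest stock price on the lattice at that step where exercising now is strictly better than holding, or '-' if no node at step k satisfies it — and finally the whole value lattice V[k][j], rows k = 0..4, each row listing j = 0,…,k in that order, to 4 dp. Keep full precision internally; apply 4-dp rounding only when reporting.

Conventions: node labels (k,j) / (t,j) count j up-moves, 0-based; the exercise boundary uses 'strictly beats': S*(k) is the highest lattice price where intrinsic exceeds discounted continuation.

price = 2.1259
boundary = - - - 50.6451
tree:
2.1259
3.5812 0.5412
5.9173 1.0380 0.0000
9.5249 1.9905 0.0000 0.0000
14.6544 3.8173 0.0000 0.0000 0.0000

params: Δt=0.08375 u=1.11270 d=0.89872 q=0.47803 e^(-rΔt)=0.99900
t_4 payoffs: 14.6544 3.8173 0.0000 0.0000 0.0000
t_3: node(3,0) S=50.6451 payoff=9.5249 vs cont=9.4644 → 9.5249 [stop]  node(3,1) S=62.7035 payoff=0.0000 vs cont=1.9905 → 1.9905 [wait]  node(3,2) S=77.6329 payoff=0.0000 vs cont=0.0000 → 0.0000 [wait]  node(3,3) S=96.1169 payoff=0.0000 vs cont=0.0000 → 0.0000 [wait]  ⇒ S*(3)=50.6451
t_2: node(2,0) S=56.3527 payoff=3.8173 vs cont=5.9173 → 5.9173 [wait]  node(2,1) S=69.7700 payoff=0.0000 vs cont=1.0380 → 1.0380 [wait]  node(2,2) S=86.3819 payoff=0.0000 vs cont=0.0000 → 0.0000 [wait]  ⇒ S*(2)=-
t_1: node(1,0) S=62.7035 payoff=0.0000 vs cont=3.5812 → 3.5812 [wait]  node(1,1) S=77.6329 payoff=0.0000 vs cont=0.5412 → 0.5412 [wait]  ⇒ S*(1)=-
t_0: node(0,0) S=69.7700 payoff=0.0000 vs cont=2.1259 → 2.1259 [wait]  ⇒ S*(0)=-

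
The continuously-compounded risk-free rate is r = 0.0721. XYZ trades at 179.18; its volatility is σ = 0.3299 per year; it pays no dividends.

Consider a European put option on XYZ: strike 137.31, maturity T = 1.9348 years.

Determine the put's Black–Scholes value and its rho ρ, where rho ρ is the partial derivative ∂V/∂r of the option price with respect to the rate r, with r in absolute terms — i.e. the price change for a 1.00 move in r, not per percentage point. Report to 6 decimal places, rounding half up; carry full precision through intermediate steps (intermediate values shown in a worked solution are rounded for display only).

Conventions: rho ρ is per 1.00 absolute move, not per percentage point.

price = 6.831445
ρ = -59.242609

σ√T = 0.3299·√1.9348 = 0.458881
d₁ = (ln(S/K) + (r+σ²/2)T) / (σ√T) = (ln(179.18/137.31) + (0.0721+0.3299²/2)·1.9348) / 0.458881 = (0.266150 + 0.244785) / 0.458881 = 1.113436
d₂ = d₁ − σ√T = 1.113436 − 0.458881 = 0.654554
e^{−rT} = 0.869794
N(−d₁) = 0.132761,  N(−d₂) = 0.256377
Put price V = K·e^{−rT}·N(−d₂) − S·N(−d₁) = 30.619500 − 23.788055 = 6.831445
ρ = −K·T·e^{−rT}·N(−d₂) = -59.242609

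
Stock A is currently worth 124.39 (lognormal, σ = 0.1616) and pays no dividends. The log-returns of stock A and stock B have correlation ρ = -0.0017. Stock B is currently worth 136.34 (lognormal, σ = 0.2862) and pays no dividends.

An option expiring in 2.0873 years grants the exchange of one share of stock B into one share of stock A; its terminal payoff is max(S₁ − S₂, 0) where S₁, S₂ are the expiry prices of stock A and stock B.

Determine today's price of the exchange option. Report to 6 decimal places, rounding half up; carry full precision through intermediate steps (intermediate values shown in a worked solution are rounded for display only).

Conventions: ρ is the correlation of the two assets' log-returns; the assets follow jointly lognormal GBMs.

exchange price = 18.954214

σ_eff = √(σ₁² + σ₂² − 2ρσ₁σ₂) = √(0.1616² + 0.2862² − 2·-0.0017·0.1616·0.2862) = 0.328911
d₁ = (ln(S₁/S₂) + (q₂ − q₁ + σ_eff²/2)T) / (σ_eff√T) = (ln(124.39/136.34) + (0.0 − 0.0 + 0.054091)·2.0873) / 0.475193 = 0.044560
d₂ = d₁ − σ_eff√T = 0.044560 − 0.475193 = -0.430634
N(d₁) = 0.517771,  N(d₂) = 0.333367
V = S₁·e^{−q₁T}·N(d₁) − S₂·e^{−q₂T}·N(d₂) = 64.405513 − 45.451300 = 18.954214
Key observation: r never enters — measured in units of stock B, the claim is a call on S₁/S₂ struck at 1, so only the dividend yields and σ_eff matter.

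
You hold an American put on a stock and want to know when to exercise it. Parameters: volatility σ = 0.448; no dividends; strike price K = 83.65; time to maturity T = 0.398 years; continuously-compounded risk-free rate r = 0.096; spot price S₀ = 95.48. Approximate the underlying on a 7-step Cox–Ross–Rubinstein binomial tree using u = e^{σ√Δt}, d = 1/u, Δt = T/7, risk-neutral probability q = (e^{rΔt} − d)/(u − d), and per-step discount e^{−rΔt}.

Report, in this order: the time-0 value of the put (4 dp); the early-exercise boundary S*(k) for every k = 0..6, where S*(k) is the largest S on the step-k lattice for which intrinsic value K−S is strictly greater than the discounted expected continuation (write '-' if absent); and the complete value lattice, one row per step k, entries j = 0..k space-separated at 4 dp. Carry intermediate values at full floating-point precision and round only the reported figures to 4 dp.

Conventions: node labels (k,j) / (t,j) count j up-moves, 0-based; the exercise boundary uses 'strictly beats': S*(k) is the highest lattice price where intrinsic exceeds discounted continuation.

price = 4.1619
boundary = - - - - 62.2787 69.2999 62.2787
tree:
4.1619
6.5976 1.7611
10.1574 3.0943 0.4412
15.0772 5.3272 0.8853 0.0000
21.3713 8.9204 1.7764 0.0000 0.0000
27.6812 14.3501 3.5644 0.0000 0.0000 0.0000
33.3517 21.3713 7.1519 0.0000 0.0000 0.0000 0.0000
38.4478 27.6812 14.3501 0.0000 0.0000 0.0000 0.0000 0.0000

Δt=0.05686  u=1.11274  d=0.89868  q=0.49889  discount=0.99456
step 7 (expiry): payoffs max(K−S,0) = 38.4478 27.6812 14.3501 0.0000 0.0000 0.0000 0.0000 0.0000
step 6: (k=6,j=0): S=50.2983, K−S=33.3517, hold=32.8964 ⇒ V=33.3517 exercise | (k=6,j=1): S=62.2787, K−S=21.3713, hold=20.9160 ⇒ V=21.3713 exercise | (k=6,j=2): S=77.1127, K−S=6.5373, hold=7.1519 ⇒ V=7.1519 continue | (k=6,j=3): S=95.4800, K−S=0.0000, hold=0.0000 ⇒ V=0.0000 continue | (k=6,j=4): S=118.2222, K−S=0.0000, hold=0.0000 ⇒ V=0.0000 continue | (k=6,j=5): S=146.3812, K−S=0.0000, hold=0.0000 ⇒ V=0.0000 continue | (k=6,j=6): S=181.2475, K−S=0.0000, hold=0.0000 ⇒ V=0.0000 continue  boundary S*=62.2787
step 5: (k=5,j=0): S=55.9688, K−S=27.6812, hold=27.2258 ⇒ V=27.6812 exercise | (k=5,j=1): S=69.2999, K−S=14.3501, hold=14.1997 ⇒ V=14.3501 exercise | (k=5,j=2): S=85.8063, K−S=0.0000, hold=3.5644 ⇒ V=3.5644 continue | (k=5,j=3): S=106.2443, K−S=0.0000, hold=0.0000 ⇒ V=0.0000 continue | (k=5,j=4): S=131.5504, K−S=0.0000, hold=0.0000 ⇒ V=0.0000 continue | (k=5,j=5): S=162.8841, K−S=0.0000, hold=0.0000 ⇒ V=0.0000 continue  boundary S*=69.2999
step 4: (k=4,j=0): S=62.2787, K−S=21.3713, hold=20.9160 ⇒ V=21.3713 exercise | (k=4,j=1): S=77.1127, K−S=6.5373, hold=8.9204 ⇒ V=8.9204 continue | (k=4,j=2): S=95.4800, K−S=0.0000, hold=1.7764 ⇒ V=1.7764 continue | (k=4,j=3): S=118.2222, K−S=0.0000, hold=0.0000 ⇒ V=0.0000 continue | (k=4,j=4): S=146.3812, K−S=0.0000, hold=0.0000 ⇒ V=0.0000 continue  boundary S*=62.2787
step 3: (k=3,j=0): S=69.2999, K−S=14.3501, hold=15.0772 ⇒ V=15.0772 continue | (k=3,j=1): S=85.8063, K−S=0.0000, hold=5.3272 ⇒ V=5.3272 continue | (k=3,j=2): S=106.2443, K−S=0.0000, hold=0.8853 ⇒ V=0.8853 continue | (k=3,j=3): S=131.5504, K−S=0.0000, hold=0.0000 ⇒ V=0.0000 continue  boundary S*=-
step 2: (k=2,j=0): S=77.1127, K−S=6.5373, hold=10.1574 ⇒ V=10.1574 continue | (k=2,j=1): S=95.4800, K−S=0.0000, hold=3.0943 ⇒ V=3.0943 continue | (k=2,j=2): S=118.2222, K−S=0.0000, hold=0.4412 ⇒ V=0.4412 continue  boundary S*=-
step 1: (k=1,j=0): S=85.8063, K−S=0.0000, hold=6.5976 ⇒ V=6.5976 continue | (k=1,j=1): S=106.2443, K−S=0.0000, hold=1.7611 ⇒ V=1.7611 continue  boundary S*=-
step 0: (k=0,j=0): S=95.4800, K−S=0.0000, hold=4.1619 ⇒ V=4.1619 continue  boundary S*=-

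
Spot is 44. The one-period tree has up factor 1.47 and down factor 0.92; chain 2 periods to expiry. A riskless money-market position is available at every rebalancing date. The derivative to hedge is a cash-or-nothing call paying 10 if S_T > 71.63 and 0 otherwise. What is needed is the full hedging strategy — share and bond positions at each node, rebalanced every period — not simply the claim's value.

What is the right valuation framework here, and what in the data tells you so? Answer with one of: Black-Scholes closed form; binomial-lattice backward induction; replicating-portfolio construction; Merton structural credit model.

framework: replicating-portfolio construction

Key observation: what is demanded is not a single number but the (Δ, B) position at each node of the 1.47/0.92 tree starting at 44; constructing those positions is the replicating-portfolio method.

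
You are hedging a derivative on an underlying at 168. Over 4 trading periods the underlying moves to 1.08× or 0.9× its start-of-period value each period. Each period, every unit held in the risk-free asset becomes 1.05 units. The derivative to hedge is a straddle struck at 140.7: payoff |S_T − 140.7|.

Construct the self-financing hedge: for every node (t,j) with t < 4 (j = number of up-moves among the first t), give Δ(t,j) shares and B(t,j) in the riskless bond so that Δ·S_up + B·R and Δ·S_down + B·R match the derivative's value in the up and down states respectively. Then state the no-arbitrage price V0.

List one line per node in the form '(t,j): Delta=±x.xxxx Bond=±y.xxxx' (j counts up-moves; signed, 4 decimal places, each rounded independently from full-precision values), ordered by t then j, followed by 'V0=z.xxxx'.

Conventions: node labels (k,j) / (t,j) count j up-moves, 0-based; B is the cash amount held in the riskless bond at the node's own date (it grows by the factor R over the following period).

Since d<R<u, set p* = (R−d)/(u−d) = 0.8333; price each node as the discounted p*-expectation of its children.
Expiry values: V(4,0)=30.4752, V(4,1)=8.4302, V(4,2)=18.0237, V(4,3)=49.7685, V(4,4)=87.8621
(3,0): S=122.4720. Δ = (V_up−V_dn)/(S_up−S_dn) = (8.4302−30.4752)/(132.2698−110.2248) = -1.0000. V = [p*·8.4302 + (1−p*)·30.4752]/1.05 = 11.5280. B = V − Δ·S = 134.0000.
(3,1): S=146.9664. Δ = (V_up−V_dn)/(S_up−S_dn) = (18.0237−8.4302)/(158.7237−132.2698) = 0.3626. V = [p*·18.0237 + (1−p*)·8.4302]/1.05 = 15.6427. B = V − Δ·S = -37.6544.
(3,2): S=176.3597. Δ = (V_up−V_dn)/(S_up−S_dn) = (49.7685−18.0237)/(190.4685−158.7237) = 1.0000. V = [p*·49.7685 + (1−p*)·18.0237]/1.05 = 42.3597. B = V − Δ·S = -134.0000.
(3,3): S=211.6316. Δ = (V_up−V_dn)/(S_up−S_dn) = (87.8621−49.7685)/(228.5621−190.4685) = 1.0000. V = [p*·87.8621 + (1−p*)·49.7685]/1.05 = 77.6316. B = V − Δ·S = -134.0000.
(2,0): S=136.0800. Δ = (V_up−V_dn)/(S_up−S_dn) = (15.6427−11.5280)/(146.9664−122.4720) = 0.1680. V = [p*·15.6427 + (1−p*)·11.5280]/1.05 = 14.2447. B = V − Δ·S = -8.6146.
(2,1): S=163.2960. Δ = (V_up−V_dn)/(S_up−S_dn) = (42.3597−15.6427)/(176.3597−146.9664) = 0.9089. V = [p*·42.3597 + (1−p*)·15.6427]/1.05 = 36.1018. B = V − Δ·S = -112.3261.
(2,2): S=195.9552. Δ = (V_up−V_dn)/(S_up−S_dn) = (77.6316−42.3597)/(211.6316−176.3597) = 1.0000. V = [p*·77.6316 + (1−p*)·42.3597]/1.05 = 68.3362. B = V − Δ·S = -127.6190.
(1,0): S=151.2000. Δ = (V_up−V_dn)/(S_up−S_dn) = (36.1018−14.2447)/(163.2960−136.0800) = 0.8031. V = [p*·36.1018 + (1−p*)·14.2447]/1.05 = 30.9132. B = V − Δ·S = -90.5151.
(1,1): S=181.4400. Δ = (V_up−V_dn)/(S_up−S_dn) = (68.3362−36.1018)/(195.9552−163.2960) = 0.9870. V = [p*·68.3362 + (1−p*)·36.1018]/1.05 = 59.9655. B = V − Δ·S = -119.1145.
(0,0): S=168.0000. Δ = (V_up−V_dn)/(S_up−S_dn) = (59.9655−30.9132)/(181.4400−151.2000) = 0.9607. V = [p*·59.9655 + (1−p*)·30.9132]/1.05 = 52.4985. B = V − Δ·S = -108.9028.
As a check, the time-0 holding Δ(0,0)·S0 + B(0,0) comes to 52.4985 — exactly V0.

(0,0): Delta=0.9607 Bond=-108.9028
(1,0): Delta=0.8031 Bond=-90.5151
(1,1): Delta=0.9870 Bond=-119.1145
(2,0): Delta=0.1680 Bond=-8.6146
(2,1): Delta=0.9089 Bond=-112.3261
(2,2): Delta=1.0000 Bond=-127.6190
(3,0): Delta=-1.0000 Bond=134.0000
(3,1): Delta=0.3626 Bond=-37.6544
(3,2): Delta=1.0000 Bond=-134.0000
(3,3): Delta=1.0000 Bond=-134.0000
V0=52.4985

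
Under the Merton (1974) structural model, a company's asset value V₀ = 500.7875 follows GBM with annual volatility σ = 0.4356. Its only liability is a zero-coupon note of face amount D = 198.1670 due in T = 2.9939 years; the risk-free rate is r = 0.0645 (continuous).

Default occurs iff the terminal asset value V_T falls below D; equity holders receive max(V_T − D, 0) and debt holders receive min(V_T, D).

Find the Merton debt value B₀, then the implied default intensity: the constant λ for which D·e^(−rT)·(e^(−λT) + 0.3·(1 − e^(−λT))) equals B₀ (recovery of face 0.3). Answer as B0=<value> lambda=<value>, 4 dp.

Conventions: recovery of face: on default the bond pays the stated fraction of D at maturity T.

Apply the equity-as-call identities (strike 198.1670, horizon 2.9939 years):
d₁ = [ln(V₀/D) + (r + σ²/2)T] / (σ√T)
   = [ln(500.7875/198.1670) + (0.0645 + 0.5·0.4356²)·2.9939] / (0.4356·√2.9939)
   = [0.927072 + 0.477149] / 0.753714 = 1.863069
d₂ = d₁ − σ√T = 1.863069 − 0.753714 = 1.109355
N(d₁) = 0.968774,  N(d₂) = 0.866361,  e^(−rT) = 0.824394
E₀ = V₀·N(d₁) − D·e^(−rT)·N(d₂)
   = 500.7875·0.968774 − 198.1670·0.824394·0.866361 = 343.614275
B₀ = V₀ − E₀ = 500.7875 − 343.614275 = 157.173225
e^(−λT) = (B₀·e^(rT)/D − 0.3)/(1 − 0.3) = (157.1732·1.213012/198.1670 − 0.3)/0.7 = 0.94583200
λ = −ln(0.94583200)/2.9939 = 0.018601

B0=157.1732 lambda=0.0186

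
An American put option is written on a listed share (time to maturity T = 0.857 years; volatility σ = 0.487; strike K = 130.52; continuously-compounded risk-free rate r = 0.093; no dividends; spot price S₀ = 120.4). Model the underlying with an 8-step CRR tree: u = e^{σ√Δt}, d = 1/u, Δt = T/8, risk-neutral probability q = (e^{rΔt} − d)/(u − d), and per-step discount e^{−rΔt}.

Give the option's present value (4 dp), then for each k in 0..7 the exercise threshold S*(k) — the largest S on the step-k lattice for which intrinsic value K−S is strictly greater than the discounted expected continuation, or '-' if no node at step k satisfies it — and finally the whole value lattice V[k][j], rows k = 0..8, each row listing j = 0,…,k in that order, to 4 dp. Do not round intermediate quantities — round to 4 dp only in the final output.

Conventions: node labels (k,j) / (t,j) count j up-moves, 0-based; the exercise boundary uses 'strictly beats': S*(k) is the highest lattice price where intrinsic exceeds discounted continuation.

price = 23.4931
boundary = - - - 74.6369 87.5342 74.6369 87.5342 102.6602
tree:
23.4931
32.4021 14.7549
43.3050 21.7826 7.7850
55.8831 31.1745 12.5101 3.0553
66.8801 42.9858 19.5902 5.4403 0.6501
76.2569 55.8831 29.6733 9.5578 1.2914 0.0000
84.2520 66.8801 42.9858 16.5053 2.5650 0.0000 0.0000
91.0692 76.2569 55.8831 27.8598 5.0949 0.0000 0.0000 0.0000
96.8819 84.2520 66.8801 42.9858 10.1200 0.0000 0.0000 0.0000 0.0000

Δt=0.10712  u=1.17280  d=0.85266  q=0.49151  discount=0.99009
step 8 (expiry): payoffs max(K−S,0) = 96.8819 84.2520 66.8801 42.9858 10.1200 0.0000 0.0000 0.0000 0.0000
step 7: (k=7,j=0): S=39.4508, K−S=91.0692, hold=89.7753 ⇒ V=91.0692 exercise | (k=7,j=1): S=54.2631, K−S=76.2569, hold=74.9630 ⇒ V=76.2569 exercise | (k=7,j=2): S=74.6369, K−S=55.8831, hold=54.5892 ⇒ V=55.8831 exercise | (k=7,j=3): S=102.6602, K−S=27.8598, hold=26.5659 ⇒ V=27.8598 exercise | (k=7,j=4): S=141.2052, K−S=0.0000, hold=5.0949 ⇒ V=5.0949 continue | (k=7,j=5): S=194.2225, K−S=0.0000, hold=0.0000 ⇒ V=0.0000 continue | (k=7,j=6): S=267.1456, K−S=0.0000, hold=0.0000 ⇒ V=0.0000 continue | (k=7,j=7): S=367.4487, K−S=0.0000, hold=0.0000 ⇒ V=0.0000 continue  boundary S*=102.6602
step 6: (k=6,j=0): S=46.2680, K−S=84.2520, hold=82.9582 ⇒ V=84.2520 exercise | (k=6,j=1): S=63.6399, K−S=66.8801, hold=65.5863 ⇒ V=66.8801 exercise | (k=6,j=2): S=87.5342, K−S=42.9858, hold=41.6919 ⇒ V=42.9858 exercise | (k=6,j=3): S=120.4000, K−S=10.1200, hold=16.5053 ⇒ V=16.5053 continue | (k=6,j=4): S=165.6056, K−S=0.0000, hold=2.5650 ⇒ V=2.5650 continue | (k=6,j=5): S=227.7843, K−S=0.0000, hold=0.0000 ⇒ V=0.0000 continue | (k=6,j=6): S=313.3087, K−S=0.0000, hold=0.0000 ⇒ V=0.0000 continue  boundary S*=87.5342
step 5: (k=5,j=0): S=54.2631, K−S=76.2569, hold=74.9630 ⇒ V=76.2569 exercise | (k=5,j=1): S=74.6369, K−S=55.8831, hold=54.5892 ⇒ V=55.8831 exercise | (k=5,j=2): S=102.6602, K−S=27.8598, hold=29.6733 ⇒ V=29.6733 continue | (k=5,j=3): S=141.2052, K−S=0.0000, hold=9.5578 ⇒ V=9.5578 continue | (k=5,j=4): S=194.2225, K−S=0.0000, hold=1.2914 ⇒ V=1.2914 continue | (k=5,j=5): S=267.1456, K−S=0.0000, hold=0.0000 ⇒ V=0.0000 continue  boundary S*=74.6369
step 4: (k=4,j=0): S=63.6399, K−S=66.8801, hold=65.5863 ⇒ V=66.8801 exercise | (k=4,j=1): S=87.5342, K−S=42.9858, hold=42.5744 ⇒ V=42.9858 exercise | (k=4,j=2): S=120.4000, K−S=10.1200, hold=19.5902 ⇒ V=19.5902 continue | (k=4,j=3): S=165.6056, K−S=0.0000, hold=5.4403 ⇒ V=5.4403 continue | (k=4,j=4): S=227.7843, K−S=0.0000, hold=0.6501 ⇒ V=0.6501 continue  boundary S*=87.5342
step 3: (k=3,j=0): S=74.6369, K−S=55.8831, hold=54.5892 ⇒ V=55.8831 exercise | (k=3,j=1): S=102.6602, K−S=27.8598, hold=31.1745 ⇒ V=31.1745 continue | (k=3,j=2): S=141.2052, K−S=0.0000, hold=12.5101 ⇒ V=12.5101 continue | (k=3,j=3): S=194.2225, K−S=0.0000, hold=3.0553 ⇒ V=3.0553 continue  boundary S*=74.6369
step 2: (k=2,j=0): S=87.5342, K−S=42.9858, hold=43.3050 ⇒ V=43.3050 continue | (k=2,j=1): S=120.4000, K−S=10.1200, hold=21.7826 ⇒ V=21.7826 continue | (k=2,j=2): S=165.6056, K−S=0.0000, hold=7.7850 ⇒ V=7.7850 continue  boundary S*=-
step 1: (k=1,j=0): S=102.6602, K−S=27.8598, hold=32.4021 ⇒ V=32.4021 continue | (k=1,j=1): S=141.2052, K−S=0.0000, hold=14.7549 ⇒ V=14.7549 continue  boundary S*=-
step 0: (k=0,j=0): S=120.4000, K−S=10.1200, hold=23.4931 ⇒ V=23.4931 continue  boundary S*=-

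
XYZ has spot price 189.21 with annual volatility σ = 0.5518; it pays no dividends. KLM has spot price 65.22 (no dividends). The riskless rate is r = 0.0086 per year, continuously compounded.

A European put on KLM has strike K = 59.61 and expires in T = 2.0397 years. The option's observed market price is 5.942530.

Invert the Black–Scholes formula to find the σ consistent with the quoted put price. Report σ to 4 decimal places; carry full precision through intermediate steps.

At σ = 0.2532 the Black–Scholes value reproduces the quote:
σ√T = 0.2532·√2.0397 = 0.361615
d₁ = (ln(S/K) + (r+σ²/2)T) / (σ√T) = (ln(65.22/59.61) + (0.0086+0.2532²/2)·2.0397) / 0.361615 = (0.089943 + 0.082924) / 0.361615 = 0.478041
d₂ = d₁ − σ√T = 0.478041 − 0.361615 = 0.116426
e^{−rT} = 0.982612
N(−d₁) = 0.316310,  N(−d₂) = 0.453657
V = K·e^{−rT}·N(−d₂) − S·N(−d₁) = 26.572294 − 20.629764 = 5.942530 (matching the quote); vega is positive throughout, so no other σ reproduces this price

sigma = 0.2532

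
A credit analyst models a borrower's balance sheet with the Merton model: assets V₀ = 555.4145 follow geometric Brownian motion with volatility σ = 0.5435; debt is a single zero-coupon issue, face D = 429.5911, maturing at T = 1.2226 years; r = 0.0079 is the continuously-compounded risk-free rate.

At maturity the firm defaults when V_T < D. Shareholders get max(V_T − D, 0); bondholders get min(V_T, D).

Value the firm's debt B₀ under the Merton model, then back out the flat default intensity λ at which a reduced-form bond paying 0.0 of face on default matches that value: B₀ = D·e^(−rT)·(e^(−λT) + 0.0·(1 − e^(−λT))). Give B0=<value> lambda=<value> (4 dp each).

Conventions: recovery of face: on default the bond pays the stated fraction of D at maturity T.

Apply the equity-as-call identities (strike 429.5911, horizon 1.2226 years):
d₁ = [ln(V₀/D) + (r + σ²/2)T] / (σ√T)
   = [ln(555.4145/429.5911) + (0.0079 + 0.5·0.5435²)·1.2226] / (0.5435·√1.2226)
   = [0.256881 + 0.190232] / 0.600955 = 0.744004
d₂ = d₁ − σ√T = 0.744004 − 0.600955 = 0.143049
N(d₁) = 0.771563,  N(d₂) = 0.556874,  e^(−rT) = 0.990388
E₀ = V₀·N(d₁) − D·e^(−rT)·N(d₂)
   = 555.4145·0.771563 − 429.5911·0.990388·0.556874 = 191.608461
B₀ = V₀ − E₀ = 555.4145 − 191.608461 = 363.806039
e^(−λT) = (B₀·e^(rT)/D − 0)/(1 − 0) = (363.8060·1.009705/429.5911 − 0)/1 = 0.85508489
λ = −ln(0.85508489)/1.2226 = 0.128050

B0=363.8060 lambda=0.1281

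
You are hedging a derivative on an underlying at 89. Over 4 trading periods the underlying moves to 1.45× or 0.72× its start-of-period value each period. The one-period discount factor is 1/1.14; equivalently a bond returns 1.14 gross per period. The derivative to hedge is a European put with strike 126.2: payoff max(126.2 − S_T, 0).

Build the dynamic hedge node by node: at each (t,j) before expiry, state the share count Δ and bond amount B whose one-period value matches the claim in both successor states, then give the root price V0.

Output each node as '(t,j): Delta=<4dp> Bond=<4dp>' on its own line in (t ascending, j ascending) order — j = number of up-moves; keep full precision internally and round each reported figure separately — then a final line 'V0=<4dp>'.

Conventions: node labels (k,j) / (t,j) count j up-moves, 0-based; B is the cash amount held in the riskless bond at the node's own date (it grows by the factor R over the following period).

(0,0): Delta=-0.3051 Bond=43.4594
(1,0): Delta=-0.6234 Bond=69.9417
(1,1): Delta=-0.1885 Bond=34.4880
(2,0): Delta=-1.0000 Bond=97.1068
(2,1): Delta=-0.4854 Bond=66.9104
(2,2): Delta=-0.0796 Bond=18.9493
(3,0): Delta=-1.0000 Bond=110.7018
(3,1): Delta=-1.0000 Bond=110.7018
(3,2): Delta=-0.2969 Bond=50.8697
(3,3): Delta=0.0000 Bond=0.0000
V0=16.3032

Arbitrage-free pricing uses the up-move probability p* = (R−d)/(u−d) = 0.5753, discounting each step at R = 1.14.
At maturity the claim pays: V(4,0)=102.2823, V(4,1)=78.0323, V(4,2)=29.1957, V(4,3)=0.0000, V(4,4)=0.0000
Node (3,0) S=33.2191: V=(p*·78.0323+(1−p*)·102.2823)/1.14=77.4827; Δ=(78.0323−102.2823)/(48.1677−23.9177)=-1.0000; B=V−Δ·S=110.7018
Node (3,1) S=66.8995: V=(p*·29.1957+(1−p*)·78.0323)/1.14=43.8022; Δ=(29.1957−78.0323)/(97.0043−48.1677)=-1.0000; B=V−Δ·S=110.7018
Node (3,2) S=134.7282: V=(p*·0.0000+(1−p*)·29.1957)/1.14=10.8756; Δ=(0.0000−29.1957)/(195.3559−97.0043)=-0.2969; B=V−Δ·S=50.8697
Node (3,3) S=271.3276: V=(p*·0.0000+(1−p*)·0.0000)/1.14=0.0000; Δ=(0.0000−0.0000)/(393.4251−195.3559)=0.0000; B=V−Δ·S=0.0000
Node (2,0) S=46.1376: V=(p*·43.8022+(1−p*)·77.4827)/1.14=50.9692; Δ=(43.8022−77.4827)/(66.8995−33.2191)=-1.0000; B=V−Δ·S=97.1068
Node (2,1) S=92.9160: V=(p*·10.8756+(1−p*)·43.8022)/1.14=21.8054; Δ=(10.8756−43.8022)/(134.7282−66.8995)=-0.4854; B=V−Δ·S=66.9104
Node (2,2) S=187.1225: V=(p*·0.0000+(1−p*)·10.8756)/1.14=4.0512; Δ=(0.0000−10.8756)/(271.3276−134.7282)=-0.0796; B=V−Δ·S=18.9493
Node (1,0) S=64.0800: V=(p*·21.8054+(1−p*)·50.9692)/1.14=29.9912; Δ=(21.8054−50.9692)/(92.9160−46.1376)=-0.6234; B=V−Δ·S=69.9417
Node (1,1) S=129.0500: V=(p*·4.0512+(1−p*)·21.8054)/1.14=10.1672; Δ=(4.0512−21.8054)/(187.1225−92.9160)=-0.1885; B=V−Δ·S=34.4880
Node (0,0) S=89.0000: V=(p*·10.1672+(1−p*)·29.9912)/1.14=16.3032; Δ=(10.1672−29.9912)/(129.0500−64.0800)=-0.3051; B=V−Δ·S=43.4594
As a check, the time-0 holding Δ(0,0)·S0 + B(0,0) comes to 16.3032 — exactly V0.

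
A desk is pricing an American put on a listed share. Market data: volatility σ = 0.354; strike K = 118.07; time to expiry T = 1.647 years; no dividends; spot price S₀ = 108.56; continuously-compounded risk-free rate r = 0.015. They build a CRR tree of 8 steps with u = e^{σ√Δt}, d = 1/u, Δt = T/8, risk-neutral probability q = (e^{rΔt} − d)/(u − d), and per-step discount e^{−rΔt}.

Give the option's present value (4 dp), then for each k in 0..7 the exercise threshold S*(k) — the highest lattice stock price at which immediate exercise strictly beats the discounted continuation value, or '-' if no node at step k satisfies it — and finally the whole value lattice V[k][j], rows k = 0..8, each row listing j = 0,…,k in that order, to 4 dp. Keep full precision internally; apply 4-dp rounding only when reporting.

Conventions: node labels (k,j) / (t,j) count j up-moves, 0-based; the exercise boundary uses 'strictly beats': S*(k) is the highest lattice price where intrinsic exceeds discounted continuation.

params: Δt=0.20588 u=1.17424 d=0.85161 q=0.46952 e^(-rΔt)=0.99692
t_8 payoffs: 88.0361 76.6580 60.9694 39.3373 9.5100 0.0000 0.0000 0.0000 0.0000
t_7: node(7,0) S=35.2670 payoff=82.8030 vs cont=82.4389 → 82.8030 [stop]  node(7,1) S=48.6277 payoff=69.4423 vs cont=69.0783 → 69.4423 [stop]  node(7,2) S=67.0499 payoff=51.0201 vs cont=50.6561 → 51.0201 [stop]  node(7,3) S=92.4512 payoff=25.6188 vs cont=25.2547 → 25.6188 [stop]  node(7,4) S=127.4756 payoff=0.0000 vs cont=5.0293 → 5.0293 [wait]  node(7,5) S=175.7687 payoff=0.0000 vs cont=0.0000 → 0.0000 [wait]  node(7,6) S=242.3573 payoff=0.0000 vs cont=0.0000 → 0.0000 [wait]  node(7,7) S=334.1724 payoff=0.0000 vs cont=0.0000 → 0.0000 [wait]  ⇒ S*(7)=92.4512
t_6: node(6,0) S=41.4120 payoff=76.6580 vs cont=76.2939 → 76.6580 [stop]  node(6,1) S=57.1006 payoff=60.9694 vs cont=60.6053 → 60.9694 [stop]  node(6,2) S=78.7327 payoff=39.3373 vs cont=38.9732 → 39.3373 [stop]  node(6,3) S=108.5600 payoff=9.5100 vs cont=15.9025 → 15.9025 [wait]  node(6,4) S=149.6871 payoff=0.0000 vs cont=2.6597 → 2.6597 [wait]  node(6,5) S=206.3948 payoff=0.0000 vs cont=0.0000 → 0.0000 [wait]  node(6,6) S=284.5859 payoff=0.0000 vs cont=0.0000 → 0.0000 [wait]  ⇒ S*(6)=78.7327
t_5: node(5,0) S=48.6277 payoff=69.4423 vs cont=69.0783 → 69.4423 [stop]  node(5,1) S=67.0499 payoff=51.0201 vs cont=50.6561 → 51.0201 [stop]  node(5,2) S=92.4512 payoff=25.6188 vs cont=28.2469 → 28.2469 [wait]  node(5,3) S=127.4756 payoff=0.0000 vs cont=9.6549 → 9.6549 [wait]  node(5,4) S=175.7687 payoff=0.0000 vs cont=1.4066 → 1.4066 [wait]  node(5,5) S=242.3573 payoff=0.0000 vs cont=0.0000 → 0.0000 [wait]  ⇒ S*(5)=67.0499
t_4: node(4,0) S=57.1006 payoff=60.9694 vs cont=60.6053 → 60.9694 [stop]  node(4,1) S=78.7327 payoff=39.3373 vs cont=40.2033 → 40.2033 [wait]  node(4,2) S=108.5600 payoff=9.5100 vs cont=19.4575 → 19.4575 [wait]  node(4,3) S=149.6871 payoff=0.0000 vs cont=5.7644 → 5.7644 [wait]  node(4,4) S=206.3948 payoff=0.0000 vs cont=0.7439 → 0.7439 [wait]  ⇒ S*(4)=57.1006
t_3: node(3,0) S=67.0499 payoff=51.0201 vs cont=51.0614 → 51.0614 [wait]  node(3,1) S=92.4512 payoff=25.6188 vs cont=30.3689 → 30.3689 [wait]  node(3,2) S=127.4756 payoff=0.0000 vs cont=12.9882 → 12.9882 [wait]  node(3,3) S=175.7687 payoff=0.0000 vs cont=3.3967 → 3.3967 [wait]  ⇒ S*(3)=-
t_2: node(2,0) S=78.7327 payoff=39.3373 vs cont=41.2184 → 41.2184 [wait]  node(2,1) S=108.5600 payoff=9.5100 vs cont=22.1398 → 22.1398 [wait]  node(2,2) S=149.6871 payoff=0.0000 vs cont=8.4586 → 8.4586 [wait]  ⇒ S*(2)=-
t_1: node(1,0) S=92.4512 payoff=25.6188 vs cont=32.1612 → 32.1612 [wait]  node(1,1) S=127.4756 payoff=0.0000 vs cont=15.6678 → 15.6678 [wait]  ⇒ S*(1)=-
t_0: node(0,0) S=108.5600 payoff=9.5100 vs cont=24.3420 → 24.3420 [wait]  ⇒ S*(0)=-

price = 24.3420
boundary = - - - - 57.1006 67.0499 78.7327 92.4512
tree:
24.3420
32.1612 15.6678
41.2184 22.1398 8.4586
51.0614 30.3689 12.9882 3.3967
60.9694 40.2033 19.4575 5.7644 0.7439
69.4423 51.0201 28.2469 9.6549 1.4066 0.0000
76.6580 60.9694 39.3373 15.9025 2.6597 0.0000 0.0000
82.8030 69.4423 51.0201 25.6188 5.0293 0.0000 0.0000 0.0000
88.0361 76.6580 60.9694 39.3373 9.5100 0.0000 0.0000 0.0000 0.0000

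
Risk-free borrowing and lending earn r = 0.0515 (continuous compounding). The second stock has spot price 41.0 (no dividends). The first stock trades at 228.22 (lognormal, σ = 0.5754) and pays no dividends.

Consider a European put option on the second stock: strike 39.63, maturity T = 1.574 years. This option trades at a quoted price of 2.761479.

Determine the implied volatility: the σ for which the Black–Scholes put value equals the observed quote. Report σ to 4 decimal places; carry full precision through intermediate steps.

sigma = 0.2410

At σ = 0.2410 the Black–Scholes value reproduces the quote:
σ√T = 0.241·√1.574 = 0.302357
d₁ = (ln(S/K) + (r+σ²/2)T) / (σ√T) = (ln(41.0/39.63) + (0.0515+0.241²/2)·1.574) / 0.302357 = (0.033986 + 0.126771) / 0.302357 = 0.531678
d₂ = d₁ − σ√T = 0.531678 − 0.302357 = 0.229322
e^{−rT} = 0.922137
N(−d₁) = 0.297474,  N(−d₂) = 0.409309
V = K·e^{−rT}·N(−d₂) − S·N(−d₁) = 14.957930 − 12.196452 = 2.761479 (the observed quote) — the price is monotone increasing in volatility, hence this σ is the only solution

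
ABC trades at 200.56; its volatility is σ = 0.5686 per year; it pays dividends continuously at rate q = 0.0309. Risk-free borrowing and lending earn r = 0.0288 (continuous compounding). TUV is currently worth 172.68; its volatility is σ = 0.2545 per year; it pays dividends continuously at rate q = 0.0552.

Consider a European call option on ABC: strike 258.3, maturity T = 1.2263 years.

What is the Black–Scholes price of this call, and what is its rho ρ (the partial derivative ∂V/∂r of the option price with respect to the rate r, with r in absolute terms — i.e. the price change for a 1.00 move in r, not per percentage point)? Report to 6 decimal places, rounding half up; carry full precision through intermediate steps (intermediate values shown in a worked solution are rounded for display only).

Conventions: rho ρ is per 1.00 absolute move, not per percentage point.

σ√T = 0.5686·√1.2263 = 0.629659
d₁ = (ln(S/K) + (r−q+σ²/2)T) / (σ√T) = (ln(200.56/258.3) + (0.0288−0.0309+0.5686²/2)·1.2263) / 0.629659 = (-0.253008 + 0.195660) / 0.629659 = -0.091079
d₂ = d₁ − σ√T = -0.091079 − 0.629659 = -0.720737
e^{−rT} = 0.965299
e^{−qT} = 0.962816
N(d₁) = 0.463715,  N(d₂) = 0.235536
Call price V = S·e^{−qT}·N(d₁) − K·e^{−rT}·N(d₂) = 89.544508 − 58.727668 = 30.816841
ρ = K·T·e^{−rT}·N(d₂) = 72.017739

price = 30.816841
ρ = 72.017739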